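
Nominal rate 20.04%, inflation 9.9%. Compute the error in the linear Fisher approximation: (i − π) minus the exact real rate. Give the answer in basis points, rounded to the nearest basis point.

Approximate: r ≈ 20.040% − 9.900% = 10.1400%
Exact: (1 + 0.2004)/(1 + 0.0990) − 1 = 9.2266%
Error = 10.1400% − 9.2266% = 0.9134% → 91 basis points.

91 basis points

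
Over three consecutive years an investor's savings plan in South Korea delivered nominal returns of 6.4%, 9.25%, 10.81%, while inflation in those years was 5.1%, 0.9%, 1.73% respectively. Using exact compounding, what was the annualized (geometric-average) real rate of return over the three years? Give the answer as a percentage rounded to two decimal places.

Nominal growth factor = 1.0640 × 1.0925 × 1.1081 = 1.28807760
Price-level growth factor = 1.0510 × 1.0090 × 1.0173 = 1.07880494
Real growth factor = 1.28807760 / 1.07880494 = 1.19398563
Annualized real rate = 1.19398563^(1/3) − 1 = 6.0880% → 6.09%.

6.09%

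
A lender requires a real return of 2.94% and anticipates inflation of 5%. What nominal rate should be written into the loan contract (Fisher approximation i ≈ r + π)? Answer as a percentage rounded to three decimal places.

7.940%

i ≈ r + π = 2.94% + 5% = 7.940%.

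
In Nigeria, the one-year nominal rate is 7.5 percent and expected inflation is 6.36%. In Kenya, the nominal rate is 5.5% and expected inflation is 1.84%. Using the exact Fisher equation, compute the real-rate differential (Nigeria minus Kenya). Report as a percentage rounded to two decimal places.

Nigeria: (1 + 0.0750)/(1 + 0.0636) − 1 = 1.0718%
Kenya: (1 + 0.0550)/(1 + 0.0184) − 1 = 3.5939%
Differential = 1.0718% − 3.5939% = -2.5220% → -2.52%.

-2.52%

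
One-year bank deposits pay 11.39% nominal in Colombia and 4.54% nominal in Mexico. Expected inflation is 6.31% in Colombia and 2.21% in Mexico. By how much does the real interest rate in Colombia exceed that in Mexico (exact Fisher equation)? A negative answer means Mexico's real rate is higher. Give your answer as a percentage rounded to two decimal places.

Colombia: (1 + 0.1139)/(1 + 0.0631) − 1 = 4.7785%
Mexico: (1 + 0.0454)/(1 + 0.0221) − 1 = 2.2796%
Differential = 4.7785% − 2.2796% = 2.4989% → 2.50%.

2.50%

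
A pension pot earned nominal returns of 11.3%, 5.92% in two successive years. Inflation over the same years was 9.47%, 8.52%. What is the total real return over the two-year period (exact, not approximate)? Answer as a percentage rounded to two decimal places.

-0.76%

Nominal growth factor = 1.1130 × 1.0592 = 1.178890
Price-level growth factor = 1.0947 × 1.0852 = 1.187968
Real growth factor = 1.178890 / 1.187968 = 0.992358
Total real return = 0.992358 − 1 → -0.76%.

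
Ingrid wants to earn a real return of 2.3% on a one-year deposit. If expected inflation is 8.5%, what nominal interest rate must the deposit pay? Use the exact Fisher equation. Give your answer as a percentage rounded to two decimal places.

(1 + i) = (1 + r)(1 + π) = 1.02300 × 1.08500 = 1.109955
i = 1.109955 − 1, so the required nominal rate is 11.00%.

11.00%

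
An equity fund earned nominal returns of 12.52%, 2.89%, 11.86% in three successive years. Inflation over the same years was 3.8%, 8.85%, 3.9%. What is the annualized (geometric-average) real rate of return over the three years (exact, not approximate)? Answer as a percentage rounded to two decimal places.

3.33%

Nominal growth factor = 1.1252 × 1.0289 × 1.1186 = 1.29502367
Price-level growth factor = 1.0380 × 1.0885 × 1.0390 = 1.17392766
Real growth factor = 1.29502367 / 1.17392766 = 1.10315458
Annualized real rate = 1.10315458^(1/3) − 1 = 3.3266% → 3.33%.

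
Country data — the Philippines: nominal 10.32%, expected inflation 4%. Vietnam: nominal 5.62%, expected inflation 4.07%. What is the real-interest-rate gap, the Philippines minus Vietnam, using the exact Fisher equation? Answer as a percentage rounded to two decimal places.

4.59%

The Philippines: (1 + 0.1032)/(1 + 0.0400) − 1 = 6.0769%
Vietnam: (1 + 0.0562)/(1 + 0.0407) − 1 = 1.4894%
Differential = 6.0769% − 1.4894% = 4.5875% → 4.59%.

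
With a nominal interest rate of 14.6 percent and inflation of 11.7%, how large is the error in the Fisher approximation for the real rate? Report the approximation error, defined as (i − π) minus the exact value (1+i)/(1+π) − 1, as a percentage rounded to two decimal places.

Approximate: r ≈ 14.600% − 11.700% = 2.9000%
Exact: (1 + 0.1460)/(1 + 0.1170) − 1 = 2.5962%
Error = 2.9000% − 2.5962% = 0.3038% → 0.30%.

0.30%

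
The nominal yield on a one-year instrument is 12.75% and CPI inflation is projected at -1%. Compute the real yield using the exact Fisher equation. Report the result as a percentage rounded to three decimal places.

By the Fisher relation, 1 + r = (1 + i)/(1 + π).
1 + r = 1.12750 / 0.99000 = 1.138889
r = 1.138889 − 1 = 13.8889%, i.e. 13.889%.

13.889%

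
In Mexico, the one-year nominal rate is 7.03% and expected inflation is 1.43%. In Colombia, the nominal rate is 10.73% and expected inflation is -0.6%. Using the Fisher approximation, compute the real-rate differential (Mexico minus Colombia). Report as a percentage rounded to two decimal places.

-5.73%

Mexico: 7.03% − 1.43% = 5.600%
Colombia: 10.73% − (-0.6%) = 11.330%
Differential = -5.730% → -5.73%.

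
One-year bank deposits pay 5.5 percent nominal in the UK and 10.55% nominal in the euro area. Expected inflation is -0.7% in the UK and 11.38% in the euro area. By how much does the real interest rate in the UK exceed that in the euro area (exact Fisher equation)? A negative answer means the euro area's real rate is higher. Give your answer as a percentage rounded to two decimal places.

6.99%

The UK: (1 + 0.0550)/(1 − 0.0070) − 1 = 6.2437%
The euro area: (1 + 0.1055)/(1 + 0.1138) − 1 = -0.7452%
Differential = 6.2437% − (-0.7452%) = 6.9889% → 6.99%.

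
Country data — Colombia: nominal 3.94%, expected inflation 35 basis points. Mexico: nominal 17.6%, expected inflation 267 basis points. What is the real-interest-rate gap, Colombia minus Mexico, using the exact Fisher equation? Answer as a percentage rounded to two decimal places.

Colombia: (1 + 0.0394)/(1 + 0.0035) − 1 = 3.5775%
Mexico: (1 + 0.1760)/(1 + 0.0267) − 1 = 14.5417%
Differential = 3.5775% − 14.5417% = -10.9643% → -10.96%.

-10.96%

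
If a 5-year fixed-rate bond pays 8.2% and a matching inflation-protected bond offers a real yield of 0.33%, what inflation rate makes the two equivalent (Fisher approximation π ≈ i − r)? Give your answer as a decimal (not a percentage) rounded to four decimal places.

π ≈ i − r = 8.2% − 0.33% → 0.0787.

0.0787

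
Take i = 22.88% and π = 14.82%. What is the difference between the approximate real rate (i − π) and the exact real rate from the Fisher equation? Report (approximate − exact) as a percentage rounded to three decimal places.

1.040%

Approximate: r ≈ 22.880% − 14.820% = 8.0600%
Exact: (1 + 0.2288)/(1 + 0.1482) − 1 = 7.0197%
Error = 8.0600% − 7.0197% = 1.0403% → 1.040%.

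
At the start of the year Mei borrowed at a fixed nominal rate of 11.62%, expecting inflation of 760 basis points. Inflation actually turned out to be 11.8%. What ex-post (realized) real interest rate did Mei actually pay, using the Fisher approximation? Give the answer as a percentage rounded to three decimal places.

Ex-post: 11.62% − 11.8% = -0.180%
So the realized real rate is -0.180%.

-0.180%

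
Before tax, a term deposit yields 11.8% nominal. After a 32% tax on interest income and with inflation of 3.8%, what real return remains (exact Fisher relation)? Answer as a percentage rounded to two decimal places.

4.07%

After-tax nominal return = 11.8% × (1 − 0.32) = 8.0240%.
1 + r = 1.08024 / 1.03800 = 1.040694
After-tax real rate = 1.040694 − 1 → 4.07%.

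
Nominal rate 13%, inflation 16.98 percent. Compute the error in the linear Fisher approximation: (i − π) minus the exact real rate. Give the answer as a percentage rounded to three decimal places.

-0.578%

Approximate: r ≈ 13.000% − 16.980% = -3.9800%
Exact: (1 + 0.1300)/(1 + 0.1698) − 1 = -3.4023%
Error = -3.9800% − (-3.4023%) = -0.5777% → -0.578%.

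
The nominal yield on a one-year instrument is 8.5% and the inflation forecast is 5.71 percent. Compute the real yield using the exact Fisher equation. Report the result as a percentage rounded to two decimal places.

By the Fisher identity, 1 + r = (1 + i)/(1 + π).
1 + r = 1.08500 / 1.05710 = 1.026393
r = 1.026393 − 1 = 2.6393%, i.e. 2.64%.

2.64%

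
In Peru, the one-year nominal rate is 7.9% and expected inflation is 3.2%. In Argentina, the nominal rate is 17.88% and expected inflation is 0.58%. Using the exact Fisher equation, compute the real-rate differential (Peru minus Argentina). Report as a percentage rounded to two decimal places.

Peru: (1 + 0.0790)/(1 + 0.0320) − 1 = 4.5543%
Argentina: (1 + 0.1788)/(1 + 0.0058) − 1 = 17.2002%
Differential = 4.5543% − 17.2002% = -12.6460% → -12.65%.

-12.65%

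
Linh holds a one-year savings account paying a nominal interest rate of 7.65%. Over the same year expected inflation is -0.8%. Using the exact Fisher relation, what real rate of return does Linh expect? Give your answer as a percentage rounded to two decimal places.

8.52%

By the Fisher relation, 1 + r = (1 + i)/(1 + π).
1 + r = 1.07650 / 0.99200 = 1.085181
r = 1.085181 − 1 = 8.5181%, i.e. 8.52%.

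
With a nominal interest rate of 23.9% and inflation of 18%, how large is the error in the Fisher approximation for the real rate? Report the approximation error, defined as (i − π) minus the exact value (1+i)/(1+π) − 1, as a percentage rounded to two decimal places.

Approximate: r ≈ 23.900% − 18.000% = 5.9000%
Exact: (1 + 0.2390)/(1 + 0.1800) − 1 = 5.0000%
Error = 5.9000% − 5.0000% = 0.9000% → 0.90%.

0.90%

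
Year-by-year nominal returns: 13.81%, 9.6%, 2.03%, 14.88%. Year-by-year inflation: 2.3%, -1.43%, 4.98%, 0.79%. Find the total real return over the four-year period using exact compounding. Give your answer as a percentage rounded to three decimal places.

37.031%

Nominal growth factor = 1.1381 × 1.0960 × 1.0203 × 1.1488 = 1.462054
Price-level growth factor = 1.0230 × 0.9857 × 1.0498 × 1.0079 = 1.066951
Real growth factor = 1.462054 / 1.066951 = 1.370310
Total real return = 1.370310 − 1 → 37.031%.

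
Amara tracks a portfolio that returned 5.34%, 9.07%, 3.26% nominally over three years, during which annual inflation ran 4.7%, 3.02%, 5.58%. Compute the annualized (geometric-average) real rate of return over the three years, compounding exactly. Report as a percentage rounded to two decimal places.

Compound the nominal returns: 1.0534 × 1.0907 × 1.0326 = 1.18639893.
Compound inflation: 1.0470 × 1.0302 × 1.0558 = 1.13880636.
Deflate: 1.18639893 / 1.13880636 = 1.04179163.
Annualized real rate = 1.04179163^(1/3) − 1 = 1.3741% → 1.37%.

1.37%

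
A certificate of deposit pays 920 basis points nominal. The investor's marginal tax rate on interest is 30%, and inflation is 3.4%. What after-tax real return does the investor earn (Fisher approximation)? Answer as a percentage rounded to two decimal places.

After-tax nominal return = 9.2% × (1 − 0.3) = 6.4400%.
r ≈ 6.4400% − 3.4% → 3.04%.

3.04%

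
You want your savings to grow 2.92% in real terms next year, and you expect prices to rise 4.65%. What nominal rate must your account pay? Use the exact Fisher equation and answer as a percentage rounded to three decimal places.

7.706%

(1 + i) = (1 + r)(1 + π) = 1.02920 × 1.04650 = 1.0770578
i = 1.0770578 − 1, so the required nominal rate is 7.706%.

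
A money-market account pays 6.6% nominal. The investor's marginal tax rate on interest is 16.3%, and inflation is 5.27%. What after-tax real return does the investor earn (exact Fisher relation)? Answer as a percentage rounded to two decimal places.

0.24%

After-tax nominal return = 6.6% × (1 − 0.163) = 5.5242%.
1 + r = 1.055242 / 1.05270 = 1.002415
After-tax real rate = 1.002415 − 1 → 0.24%.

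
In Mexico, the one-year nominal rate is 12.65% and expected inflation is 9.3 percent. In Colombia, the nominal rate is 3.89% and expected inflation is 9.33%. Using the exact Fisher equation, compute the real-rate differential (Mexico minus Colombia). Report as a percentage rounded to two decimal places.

8.04%

Mexico: (1 + 0.1265)/(1 + 0.0930) − 1 = 3.0650%
Colombia: (1 + 0.0389)/(1 + 0.0933) − 1 = -4.9758%
Differential = 3.0650% − (-4.9758%) = 8.0407% → 8.04%.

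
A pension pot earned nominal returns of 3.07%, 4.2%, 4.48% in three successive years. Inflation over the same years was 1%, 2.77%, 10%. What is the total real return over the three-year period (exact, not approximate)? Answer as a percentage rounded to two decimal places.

-1.72%

Compound the nominal returns: 1.0307 × 1.0420 × 1.0448 = 1.122104.
Compound inflation: 1.0100 × 1.0277 × 1.1000 = 1.141775.
Deflate: 1.122104 / 1.141775 = 0.982772.
Total real return = 0.982772 − 1 → -1.72%.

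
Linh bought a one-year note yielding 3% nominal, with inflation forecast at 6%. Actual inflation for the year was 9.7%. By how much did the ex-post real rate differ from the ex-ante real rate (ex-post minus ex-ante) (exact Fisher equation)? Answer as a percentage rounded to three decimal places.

Ex-ante: (1 + 0.0300)/(1 + 0.0600) − 1 = -2.8302%
Ex-post: (1 + 0.0300)/(1 + 0.0970) − 1 = -6.1076%
Difference (ex-post − ex-ante) = -3.2774% → -3.277%.

-3.277%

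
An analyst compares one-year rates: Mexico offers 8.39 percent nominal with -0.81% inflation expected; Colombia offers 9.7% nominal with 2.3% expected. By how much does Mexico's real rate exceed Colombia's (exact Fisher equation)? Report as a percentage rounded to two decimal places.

Mexico: (1 + 0.0839)/(1 − 0.0081) − 1 = 9.2751%
Colombia: (1 + 0.0970)/(1 + 0.0230) − 1 = 7.2336%
Differential = 9.2751% − 7.2336% = 2.0415% → 2.04%.

2.04%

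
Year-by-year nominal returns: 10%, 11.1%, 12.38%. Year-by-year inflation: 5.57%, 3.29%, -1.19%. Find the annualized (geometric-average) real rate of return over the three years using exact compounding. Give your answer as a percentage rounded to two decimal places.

Compound the nominal returns: 1.1000 × 1.1110 × 1.1238 = 1.37339598.
Compound inflation: 1.0557 × 1.0329 × 0.9881 = 1.07745638.
Deflate: 1.37339598 / 1.07745638 = 1.27466504.
Annualized real rate = 1.27466504^(1/3) − 1 = 8.4256% → 8.43%.

8.43%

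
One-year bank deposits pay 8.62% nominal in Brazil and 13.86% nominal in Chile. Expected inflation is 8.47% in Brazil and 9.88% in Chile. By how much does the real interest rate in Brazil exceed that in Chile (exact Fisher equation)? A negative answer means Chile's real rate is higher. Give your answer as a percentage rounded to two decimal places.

-3.48%

Brazil: (1 + 0.0862)/(1 + 0.0847) − 1 = 0.1383%
Chile: (1 + 0.1386)/(1 + 0.0988) − 1 = 3.6221%
Differential = 0.1383% − 3.6221% = -3.4838% → -3.48%.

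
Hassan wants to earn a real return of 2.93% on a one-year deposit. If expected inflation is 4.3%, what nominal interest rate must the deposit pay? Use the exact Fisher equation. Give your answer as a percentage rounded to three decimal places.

7.356%

(1 + i) = (1 + r)(1 + π) = 1.02930 × 1.04300 = 1.0735599
i = 1.0735599 − 1, so the required nominal rate is 7.356%.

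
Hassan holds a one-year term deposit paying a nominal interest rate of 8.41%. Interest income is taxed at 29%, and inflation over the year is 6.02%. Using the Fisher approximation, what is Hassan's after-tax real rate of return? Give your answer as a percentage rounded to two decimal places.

-0.05%

After-tax nominal return = 8.41% × (1 − 0.29) = 5.9711%.
r ≈ 5.9711% − 6.02% → -0.05%.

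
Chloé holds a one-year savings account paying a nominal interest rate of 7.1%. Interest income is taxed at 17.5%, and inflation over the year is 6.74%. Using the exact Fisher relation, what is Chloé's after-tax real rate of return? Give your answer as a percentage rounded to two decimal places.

After-tax nominal return = 7.1% × (1 − 0.175) = 5.8575%.
1 + r = 1.058575 / 1.06740 = 0.991732
After-tax real rate = 0.991732 − 1 → -0.83%.

-0.83%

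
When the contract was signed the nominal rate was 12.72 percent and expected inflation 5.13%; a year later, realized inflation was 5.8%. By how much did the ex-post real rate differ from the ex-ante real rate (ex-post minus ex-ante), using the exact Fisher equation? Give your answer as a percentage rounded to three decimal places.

-0.679%

Ex-ante: (1 + 0.1272)/(1 + 0.0513) − 1 = 7.2196%
Ex-post: (1 + 0.1272)/(1 + 0.0580) − 1 = 6.5406%
Difference (ex-post − ex-ante) = -0.6790% → -0.679%.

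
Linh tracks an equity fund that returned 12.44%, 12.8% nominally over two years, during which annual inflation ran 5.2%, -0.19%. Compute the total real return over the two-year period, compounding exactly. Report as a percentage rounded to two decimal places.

20.79%

Nominal growth factor = 1.1244 × 1.1280 = 1.268323
Price-level growth factor = 1.0520 × 0.9981 = 1.050001
Real growth factor = 1.268323 / 1.050001 = 1.207925
Total real return = 1.207925 − 1 → 20.79%.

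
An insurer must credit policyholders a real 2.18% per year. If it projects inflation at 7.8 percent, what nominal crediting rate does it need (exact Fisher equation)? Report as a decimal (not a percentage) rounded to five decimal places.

(1 + i) = (1 + r)(1 + π) = 1.02180 × 1.07800 = 1.1015004
i = 1.1015004 − 1, so the required nominal rate is 0.10150.

0.10150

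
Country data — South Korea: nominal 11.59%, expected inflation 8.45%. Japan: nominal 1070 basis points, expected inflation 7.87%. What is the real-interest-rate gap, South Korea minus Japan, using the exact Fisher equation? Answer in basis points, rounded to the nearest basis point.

27 basis points

South Korea: (1 + 0.1159)/(1 + 0.0845) − 1 = 2.8953%
Japan: (1 + 0.1070)/(1 + 0.0787) − 1 = 2.6235%
Differential = 2.8953% − 2.6235% = 0.2718% → 27 basis points.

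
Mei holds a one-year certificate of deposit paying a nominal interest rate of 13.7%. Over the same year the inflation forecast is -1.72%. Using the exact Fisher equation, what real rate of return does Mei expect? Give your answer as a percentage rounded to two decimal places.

15.69%

1 + r = 1.13700 / 0.98280 = 1.156899
r = 1.156899 − 1 = 15.6899%, i.e. 15.69%.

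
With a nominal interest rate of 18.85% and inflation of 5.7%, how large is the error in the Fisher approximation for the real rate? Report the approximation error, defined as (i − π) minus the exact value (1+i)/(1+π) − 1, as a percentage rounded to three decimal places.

Approximate: r ≈ 18.850% − 5.700% = 13.1500%
Exact: (1 + 0.1885)/(1 + 0.0570) − 1 = 12.4409%
Error = 13.1500% − 12.4409% = 0.7091% → 0.709%.

0.709%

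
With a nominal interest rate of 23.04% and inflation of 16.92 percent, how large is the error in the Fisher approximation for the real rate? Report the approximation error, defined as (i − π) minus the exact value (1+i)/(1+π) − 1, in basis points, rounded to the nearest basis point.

Approximate: r ≈ 23.040% − 16.920% = 6.1200%
Exact: (1 + 0.2304)/(1 + 0.1692) − 1 = 5.2343%
Error = 6.1200% − 5.2343% = 0.8857% → 89 basis points.

89 basis points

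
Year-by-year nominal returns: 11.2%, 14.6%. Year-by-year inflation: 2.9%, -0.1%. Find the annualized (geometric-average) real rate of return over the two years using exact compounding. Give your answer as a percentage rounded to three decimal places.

Nominal growth factor = 1.1120 × 1.1460 = 1.27435200
Price-level growth factor = 1.0290 × 0.9990 = 1.02797100
Real growth factor = 1.27435200 / 1.02797100 = 1.23967699
Annualized real rate = 1.23967699^(1/2) − 1 = 11.3408% → 11.341%.

11.341%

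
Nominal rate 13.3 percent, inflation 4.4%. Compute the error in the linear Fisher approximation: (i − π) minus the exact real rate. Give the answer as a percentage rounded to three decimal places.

0.375%

Approximate: r ≈ 13.300% − 4.400% = 8.9000%
Exact: (1 + 0.1330)/(1 + 0.0440) − 1 = 8.5249%
Error = 8.9000% − 8.5249% = 0.3751% → 0.375%.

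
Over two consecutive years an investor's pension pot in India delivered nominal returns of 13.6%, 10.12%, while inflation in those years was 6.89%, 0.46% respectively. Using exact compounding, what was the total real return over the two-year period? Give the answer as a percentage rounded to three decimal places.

Nominal growth factor = 1.1360 × 1.1012 = 1.250963
Price-level growth factor = 1.0689 × 1.0046 = 1.073817
Real growth factor = 1.250963 / 1.073817 = 1.164969
Total real return = 1.164969 − 1 → 16.497%.

16.497%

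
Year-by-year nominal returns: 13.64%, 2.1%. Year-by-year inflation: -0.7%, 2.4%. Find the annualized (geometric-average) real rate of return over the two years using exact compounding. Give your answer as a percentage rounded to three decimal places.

Compound the nominal returns: 1.1364 × 1.0210 = 1.16026440.
Compound inflation: 0.9930 × 1.0240 = 1.01683200.
Deflate: 1.16026440 / 1.01683200 = 1.14105811.
Annualized real rate = 1.14105811^(1/2) − 1 = 6.8203% → 6.820%.

6.820%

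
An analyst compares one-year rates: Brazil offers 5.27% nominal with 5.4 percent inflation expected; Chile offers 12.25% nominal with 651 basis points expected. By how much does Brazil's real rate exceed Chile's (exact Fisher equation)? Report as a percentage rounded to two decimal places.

Brazil: (1 + 0.0527)/(1 + 0.0540) − 1 = -0.1233%
Chile: (1 + 0.1225)/(1 + 0.0651) − 1 = 5.3892%
Differential = -0.1233% − 5.3892% = -5.5125% → -5.51%.

-5.51%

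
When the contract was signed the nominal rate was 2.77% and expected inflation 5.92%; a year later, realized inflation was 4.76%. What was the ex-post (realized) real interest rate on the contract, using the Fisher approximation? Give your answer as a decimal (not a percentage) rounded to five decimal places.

-0.01990

Ex-post: 2.77% − 4.76% = -1.990%
So the realized real rate is -0.01990.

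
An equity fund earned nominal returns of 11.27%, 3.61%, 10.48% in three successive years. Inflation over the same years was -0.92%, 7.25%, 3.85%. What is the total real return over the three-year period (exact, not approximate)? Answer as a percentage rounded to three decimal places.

Compound the nominal returns: 1.1127 × 1.0361 × 1.1048 = 1.273689.
Compound inflation: 0.9908 × 1.0725 × 1.0385 = 1.103544.
Deflate: 1.273689 / 1.103544 = 1.154180.
Total real return = 1.154180 − 1 → 15.418%.

15.418%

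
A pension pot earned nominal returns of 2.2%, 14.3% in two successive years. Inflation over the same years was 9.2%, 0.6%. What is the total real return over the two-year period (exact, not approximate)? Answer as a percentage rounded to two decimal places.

6.34%

Nominal growth factor = 1.0220 × 1.1430 = 1.168146
Price-level growth factor = 1.0920 × 1.0060 = 1.098552
Real growth factor = 1.168146 / 1.098552 = 1.063351
Total real return = 1.063351 − 1 → 6.34%.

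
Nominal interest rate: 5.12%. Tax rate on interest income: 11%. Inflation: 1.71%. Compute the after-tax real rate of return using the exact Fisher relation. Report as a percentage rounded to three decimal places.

After-tax nominal return = 5.12% × (1 − 0.11) = 4.5568%.
1 + r = 1.045568 / 1.01710 = 1.027989
After-tax real rate = 1.027989 − 1 → 2.799%.

2.799%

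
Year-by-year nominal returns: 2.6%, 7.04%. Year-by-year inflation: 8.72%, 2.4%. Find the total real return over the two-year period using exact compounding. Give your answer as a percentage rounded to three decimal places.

Compound the nominal returns: 1.0260 × 1.0704 = 1.098230.
Compound inflation: 1.0872 × 1.0240 = 1.113293.
Deflate: 1.098230 / 1.113293 = 0.986470.
Total real return = 0.986470 − 1 → -1.353%.

-1.353%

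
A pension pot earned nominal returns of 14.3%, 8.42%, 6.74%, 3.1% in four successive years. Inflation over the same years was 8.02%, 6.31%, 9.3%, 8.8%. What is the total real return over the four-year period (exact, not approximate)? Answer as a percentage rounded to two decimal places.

Compound the nominal returns: 1.1430 × 1.0842 × 1.0674 × 1.0310 = 1.363771.
Compound inflation: 1.0802 × 1.0631 × 1.0930 × 1.0880 = 1.365612.
Deflate: 1.363771 / 1.365612 = 0.998652.
Total real return = 0.998652 − 1 → -0.13%.

-0.13%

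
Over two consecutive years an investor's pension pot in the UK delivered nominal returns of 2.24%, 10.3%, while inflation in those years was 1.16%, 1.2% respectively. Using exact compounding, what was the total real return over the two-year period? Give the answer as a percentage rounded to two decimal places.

10.16%

Nominal growth factor = 1.0224 × 1.1030 = 1.127707
Price-level growth factor = 1.0116 × 1.0120 = 1.023739
Real growth factor = 1.127707 / 1.023739 = 1.101557
Total real return = 1.101557 − 1 → 10.16%.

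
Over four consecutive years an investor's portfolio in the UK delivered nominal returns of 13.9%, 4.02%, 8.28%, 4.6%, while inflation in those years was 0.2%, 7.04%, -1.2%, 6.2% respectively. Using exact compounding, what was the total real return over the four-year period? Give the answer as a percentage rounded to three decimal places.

19.241%

Nominal growth factor = 1.1390 × 1.0402 × 1.0828 × 1.0460 = 1.341901
Price-level growth factor = 1.0020 × 1.0704 × 0.9880 × 1.0620 = 1.125370
Real growth factor = 1.341901 / 1.125370 = 1.192409
Total real return = 1.192409 − 1 → 19.241%.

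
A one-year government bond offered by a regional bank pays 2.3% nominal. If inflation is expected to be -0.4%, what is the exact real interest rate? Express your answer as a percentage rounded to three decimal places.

2.711%

1 + r = 1.02300 / 0.99600 = 1.027108
r = 1.027108 − 1 = 2.7108%, i.e. 2.711%.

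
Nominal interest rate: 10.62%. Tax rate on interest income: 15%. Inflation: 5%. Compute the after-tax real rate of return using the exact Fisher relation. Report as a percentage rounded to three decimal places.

After-tax nominal return = 10.62% × (1 − 0.15) = 9.0270%.
1 + r = 1.09027 / 1.05000 = 1.038352
After-tax real rate = 1.038352 − 1 → 3.835%.

3.835%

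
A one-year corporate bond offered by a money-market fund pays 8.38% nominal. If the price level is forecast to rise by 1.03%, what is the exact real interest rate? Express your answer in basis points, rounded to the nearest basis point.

728 basis points

1 + r = 1.08380 / 1.01030 = 1.072751
r = 1.072751 − 1 = 7.2751%, i.e. 728 basis points.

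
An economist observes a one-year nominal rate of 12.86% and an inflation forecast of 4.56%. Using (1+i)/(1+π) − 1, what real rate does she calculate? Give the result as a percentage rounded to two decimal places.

By the Fisher identity, 1 + r = (1 + i)/(1 + π).
1 + r = 1.12860 / 1.04560 = 1.079380
r = 1.079380 − 1 = 7.9380%, i.e. 7.94%.

7.94%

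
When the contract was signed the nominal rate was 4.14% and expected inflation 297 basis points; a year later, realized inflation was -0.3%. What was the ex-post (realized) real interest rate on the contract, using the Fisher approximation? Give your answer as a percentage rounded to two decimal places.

4.44%

Ex-post: 4.14% − (-0.3%) = 4.440%
So the realized real rate is 4.44%.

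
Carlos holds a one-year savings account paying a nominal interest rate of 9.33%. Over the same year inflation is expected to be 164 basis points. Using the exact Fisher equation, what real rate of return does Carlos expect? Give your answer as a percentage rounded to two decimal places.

By the Fisher equation, 1 + r = (1 + i)/(1 + π).
1 + r = 1.09330 / 1.01640 = 1.075659
r = 1.075659 − 1 = 7.5659%, i.e. 7.57%.

7.57%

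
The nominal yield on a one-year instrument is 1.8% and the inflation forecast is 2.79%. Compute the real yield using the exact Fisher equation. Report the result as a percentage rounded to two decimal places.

By the Fisher identity, 1 + r = (1 + i)/(1 + π).
1 + r = 1.01800 / 1.02790 = 0.990369
r = 0.990369 − 1 = -0.9631%, i.e. -0.96%.

-0.96%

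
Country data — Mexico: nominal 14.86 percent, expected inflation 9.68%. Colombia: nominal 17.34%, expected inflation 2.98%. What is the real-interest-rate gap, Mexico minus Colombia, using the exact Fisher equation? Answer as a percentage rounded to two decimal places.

-9.22%

Mexico: (1 + 0.1486)/(1 + 0.0968) − 1 = 4.7228%
Colombia: (1 + 0.1734)/(1 + 0.0298) − 1 = 13.9445%
Differential = 4.7228% − 13.9445% = -9.2216% → -9.22%.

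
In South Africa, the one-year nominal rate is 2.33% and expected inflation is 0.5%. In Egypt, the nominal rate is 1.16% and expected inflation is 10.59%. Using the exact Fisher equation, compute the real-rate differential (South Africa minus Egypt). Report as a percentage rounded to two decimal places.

South Africa: (1 + 0.0233)/(1 + 0.0050) − 1 = 1.8209%
Egypt: (1 + 0.0116)/(1 + 0.1059) − 1 = -8.5270%
Differential = 1.8209% − (-8.5270%) = 10.3479% → 10.35%.

10.35%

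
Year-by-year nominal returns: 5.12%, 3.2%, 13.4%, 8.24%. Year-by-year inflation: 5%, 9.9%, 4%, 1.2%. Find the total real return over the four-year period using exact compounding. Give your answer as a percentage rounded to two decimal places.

Compound the nominal returns: 1.0512 × 1.0320 × 1.1340 × 1.0824 = 1.331576.
Compound inflation: 1.0500 × 1.0990 × 1.0400 × 1.0120 = 1.214509.
Deflate: 1.331576 / 1.214509 = 1.096390.
Total real return = 1.096390 − 1 → 9.64%.

9.64%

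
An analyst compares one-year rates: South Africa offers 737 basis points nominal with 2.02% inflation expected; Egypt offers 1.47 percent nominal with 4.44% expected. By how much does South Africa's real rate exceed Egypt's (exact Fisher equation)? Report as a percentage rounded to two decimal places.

8.09%

South Africa: (1 + 0.0737)/(1 + 0.0202) − 1 = 5.2441%
Egypt: (1 + 0.0147)/(1 + 0.0444) − 1 = -2.8437%
Differential = 5.2441% − (-2.8437%) = 8.0878% → 8.09%.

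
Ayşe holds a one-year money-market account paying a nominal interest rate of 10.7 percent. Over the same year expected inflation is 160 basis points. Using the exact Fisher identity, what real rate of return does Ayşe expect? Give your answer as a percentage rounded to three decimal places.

8.957%

By the Fisher identity, 1 + r = (1 + i)/(1 + π).
1 + r = 1.10700 / 1.01600 = 1.089567
r = 1.089567 − 1 = 8.9567%, i.e. 8.957%.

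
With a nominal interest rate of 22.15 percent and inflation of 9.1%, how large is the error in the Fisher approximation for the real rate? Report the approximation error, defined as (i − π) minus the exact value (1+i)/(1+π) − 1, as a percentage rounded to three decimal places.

1.088%

Approximate: r ≈ 22.150% − 9.100% = 13.0500%
Exact: (1 + 0.2215)/(1 + 0.0910) − 1 = 11.961503%
Error = 13.0500% − 11.961503% = 1.088497% → 1.088%.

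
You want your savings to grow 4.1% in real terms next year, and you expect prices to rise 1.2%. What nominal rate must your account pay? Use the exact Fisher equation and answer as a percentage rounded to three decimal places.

5.349%

(1 + i) = (1 + r)(1 + π) = 1.04100 × 1.01200 = 1.053492
i = 1.053492 − 1, so the required nominal rate is 5.349%.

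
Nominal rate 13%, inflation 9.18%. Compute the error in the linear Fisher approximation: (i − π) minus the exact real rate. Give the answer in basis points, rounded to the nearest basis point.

32 basis points

Approximate: r ≈ 13.000% − 9.180% = 3.8200%
Exact: (1 + 0.1300)/(1 + 0.0918) − 1 = 3.4988%
Error = 3.8200% − 3.4988% = 0.3212% → 32 basis points.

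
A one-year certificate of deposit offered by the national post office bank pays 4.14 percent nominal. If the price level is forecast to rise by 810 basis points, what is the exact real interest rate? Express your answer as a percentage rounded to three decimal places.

By the Fisher relation, 1 + r = (1 + i)/(1 + π).
1 + r = 1.04140 / 1.08100 = 0.963367
r = 0.963367 − 1 = -3.6633%, i.e. -3.663%.

-3.663%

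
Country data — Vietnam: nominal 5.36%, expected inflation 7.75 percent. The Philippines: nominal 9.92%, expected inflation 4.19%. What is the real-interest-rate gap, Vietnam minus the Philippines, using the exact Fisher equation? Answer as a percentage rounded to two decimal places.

-7.72%

Vietnam: (1 + 0.0536)/(1 + 0.0775) − 1 = -2.2181%
The Philippines: (1 + 0.0992)/(1 + 0.0419) − 1 = 5.4996%
Differential = -2.2181% − 5.4996% = -7.7177% → -7.72%.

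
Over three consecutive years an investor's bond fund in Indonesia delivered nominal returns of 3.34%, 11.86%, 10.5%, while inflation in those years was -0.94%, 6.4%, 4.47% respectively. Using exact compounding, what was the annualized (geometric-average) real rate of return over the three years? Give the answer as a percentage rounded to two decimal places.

5.07%

Compound the nominal returns: 1.0334 × 1.1186 × 1.1050 = 1.27733717.
Compound inflation: 0.9906 × 1.0640 × 1.0447 = 1.10111213.
Deflate: 1.27733717 / 1.10111213 = 1.16004278.
Annualized real rate = 1.16004278^(1/3) − 1 = 5.0730% → 5.07%.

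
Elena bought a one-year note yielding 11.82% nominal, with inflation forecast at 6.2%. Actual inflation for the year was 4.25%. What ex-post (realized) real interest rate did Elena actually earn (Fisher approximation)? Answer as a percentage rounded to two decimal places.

Ex-post: 11.82% − 4.25% = 7.570%
So the realized real rate is 7.57%.

7.57%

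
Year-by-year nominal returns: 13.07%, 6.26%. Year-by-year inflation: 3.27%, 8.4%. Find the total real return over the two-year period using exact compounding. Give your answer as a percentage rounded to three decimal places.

7.328%

Compound the nominal returns: 1.1307 × 1.0626 = 1.201482.
Compound inflation: 1.0327 × 1.0840 = 1.119447.
Deflate: 1.201482 / 1.119447 = 1.073282.
Total real return = 1.073282 − 1 → 7.328%.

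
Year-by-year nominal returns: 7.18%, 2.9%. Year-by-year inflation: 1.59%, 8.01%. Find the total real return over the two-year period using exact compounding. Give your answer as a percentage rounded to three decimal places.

0.511%

Compound the nominal returns: 1.0718 × 1.0290 = 1.102882.
Compound inflation: 1.0159 × 1.0801 = 1.097274.
Deflate: 1.102882 / 1.097274 = 1.005111.
Total real return = 1.005111 − 1 → 0.511%.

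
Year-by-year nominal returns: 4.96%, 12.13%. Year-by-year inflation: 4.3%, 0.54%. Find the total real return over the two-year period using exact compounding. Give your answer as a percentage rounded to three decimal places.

Nominal growth factor = 1.0496 × 1.1213 = 1.1769165
Price-level growth factor = 1.0430 × 1.0054 = 1.0486322
Real growth factor = 1.1769165 / 1.0486322 = 1.1223349
Total real return = 1.1223349 − 1 → 12.233%.

12.233%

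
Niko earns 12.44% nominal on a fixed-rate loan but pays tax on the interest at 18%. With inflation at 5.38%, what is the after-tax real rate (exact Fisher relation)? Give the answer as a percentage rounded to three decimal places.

4.575%

After-tax nominal return = 12.44% × (1 − 0.18) = 10.2008%.
1 + r = 1.102008 / 1.05380 = 1.045747
After-tax real rate = 1.045747 − 1 → 4.575%.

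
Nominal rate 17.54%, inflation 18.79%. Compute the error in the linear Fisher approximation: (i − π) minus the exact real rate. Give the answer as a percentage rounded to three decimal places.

Approximate: r ≈ 17.540% − 18.790% = -1.2500%
Exact: (1 + 0.1754)/(1 + 0.1879) − 1 = -1.0523%
Error = -1.2500% − (-1.0523%) = -0.1977% → -0.198%.

-0.198%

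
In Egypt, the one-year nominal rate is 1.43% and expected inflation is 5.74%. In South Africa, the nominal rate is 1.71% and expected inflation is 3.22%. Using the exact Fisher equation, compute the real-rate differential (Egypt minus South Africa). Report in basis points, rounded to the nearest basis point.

Egypt: (1 + 0.0143)/(1 + 0.0574) − 1 = -4.0760%
South Africa: (1 + 0.0171)/(1 + 0.0322) − 1 = -1.4629%
Differential = -4.0760% − (-1.4629%) = -2.6131% → -261 basis points.

-261 basis points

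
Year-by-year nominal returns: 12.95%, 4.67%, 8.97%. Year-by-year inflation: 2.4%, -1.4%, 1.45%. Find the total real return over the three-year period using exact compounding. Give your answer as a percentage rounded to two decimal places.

Nominal growth factor = 1.1295 × 1.0467 × 1.0897 = 1.288295
Price-level growth factor = 1.0240 × 0.9860 × 1.0145 = 1.024304
Real growth factor = 1.288295 / 1.024304 = 1.257727
Total real return = 1.257727 − 1 → 25.77%.

25.77%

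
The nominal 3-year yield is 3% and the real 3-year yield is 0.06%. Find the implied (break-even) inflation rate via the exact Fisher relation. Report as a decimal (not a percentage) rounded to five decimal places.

(1 + π) = (1 + i)/(1 + r) = 1.03000 / 1.00060 = 1.029382
Break-even inflation = 1.029382 − 1 → 0.02938.

0.02938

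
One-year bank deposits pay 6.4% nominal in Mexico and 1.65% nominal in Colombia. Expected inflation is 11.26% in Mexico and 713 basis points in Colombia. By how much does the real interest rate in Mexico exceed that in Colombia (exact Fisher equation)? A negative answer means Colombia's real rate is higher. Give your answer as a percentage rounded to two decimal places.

Mexico: (1 + 0.0640)/(1 + 0.1126) − 1 = -4.3681%
Colombia: (1 + 0.0165)/(1 + 0.0713) − 1 = -5.1153%
Differential = -4.3681% − (-5.1153%) = 0.7471% → 0.75%.

0.75%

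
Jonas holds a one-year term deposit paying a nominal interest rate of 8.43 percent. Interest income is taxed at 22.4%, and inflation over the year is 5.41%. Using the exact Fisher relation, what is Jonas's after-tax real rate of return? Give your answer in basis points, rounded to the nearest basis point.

107 basis points

After-tax nominal return = 8.43% × (1 − 0.224) = 6.54168%.
1 + r = 1.0654168 / 1.05410 = 1.010736
After-tax real rate = 1.010736 − 1 → 107 basis points.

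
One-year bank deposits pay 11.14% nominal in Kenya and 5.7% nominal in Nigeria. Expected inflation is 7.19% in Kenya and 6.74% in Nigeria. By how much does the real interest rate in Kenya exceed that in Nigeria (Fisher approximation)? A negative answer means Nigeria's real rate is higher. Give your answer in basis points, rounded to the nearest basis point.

Kenya: 11.14% − 7.19% = 3.950%
Nigeria: 5.7% − 6.74% = -1.040%
Differential = 4.990% → 499 basis points.

499 basis points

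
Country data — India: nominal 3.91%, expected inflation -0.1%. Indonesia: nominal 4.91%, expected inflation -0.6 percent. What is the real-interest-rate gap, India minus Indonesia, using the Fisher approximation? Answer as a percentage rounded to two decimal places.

India: 3.91% − (-0.1%) = 4.010%
Indonesia: 4.91% − (-0.6%) = 5.510%
Differential = -1.500% → -1.50%.

-1.50%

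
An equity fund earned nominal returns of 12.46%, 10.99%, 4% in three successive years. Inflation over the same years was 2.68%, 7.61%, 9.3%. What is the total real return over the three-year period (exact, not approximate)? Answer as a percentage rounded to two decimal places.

7.49%

Compound the nominal returns: 1.1246 × 1.1099 × 1.0400 = 1.298121.
Compound inflation: 1.0268 × 1.0761 × 1.0930 = 1.207699.
Deflate: 1.298121 / 1.207699 = 1.074872.
Total real return = 1.074872 − 1 → 7.49%.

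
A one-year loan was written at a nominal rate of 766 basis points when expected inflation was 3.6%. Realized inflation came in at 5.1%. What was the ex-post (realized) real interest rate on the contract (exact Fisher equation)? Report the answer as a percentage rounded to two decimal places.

Ex-post: (1 + 0.0766)/(1 + 0.0510) − 1 = 2.4358%
So the realized real rate is 2.44%.

2.44%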